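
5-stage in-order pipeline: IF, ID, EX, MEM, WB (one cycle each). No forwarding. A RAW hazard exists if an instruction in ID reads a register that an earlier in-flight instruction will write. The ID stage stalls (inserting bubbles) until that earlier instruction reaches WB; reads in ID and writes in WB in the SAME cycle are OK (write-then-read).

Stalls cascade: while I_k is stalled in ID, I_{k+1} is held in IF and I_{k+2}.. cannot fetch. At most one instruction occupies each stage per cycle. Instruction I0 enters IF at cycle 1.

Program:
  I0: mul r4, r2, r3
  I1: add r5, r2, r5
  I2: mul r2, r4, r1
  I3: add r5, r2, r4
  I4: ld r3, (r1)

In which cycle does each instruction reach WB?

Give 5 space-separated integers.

I0 mul r4 <- r2,r3: IF@1 ID@2 stall=0 (-) EX@3 MEM@4 WB@5
I1 add r5 <- r2,r5: IF@2 ID@3 stall=0 (-) EX@4 MEM@5 WB@6
I2 mul r2 <- r4,r1: IF@3 ID@4 stall=1 (RAW on I0.r4 (WB@5)) EX@6 MEM@7 WB@8
I3 add r5 <- r2,r4: IF@4 ID@6 stall=2 (RAW on I2.r2 (WB@8)) EX@9 MEM@10 WB@11
I4 ld r3 <- r1: IF@6 ID@9 stall=0 (-) EX@10 MEM@11 WB@12

Answer: 5 6 8 11 12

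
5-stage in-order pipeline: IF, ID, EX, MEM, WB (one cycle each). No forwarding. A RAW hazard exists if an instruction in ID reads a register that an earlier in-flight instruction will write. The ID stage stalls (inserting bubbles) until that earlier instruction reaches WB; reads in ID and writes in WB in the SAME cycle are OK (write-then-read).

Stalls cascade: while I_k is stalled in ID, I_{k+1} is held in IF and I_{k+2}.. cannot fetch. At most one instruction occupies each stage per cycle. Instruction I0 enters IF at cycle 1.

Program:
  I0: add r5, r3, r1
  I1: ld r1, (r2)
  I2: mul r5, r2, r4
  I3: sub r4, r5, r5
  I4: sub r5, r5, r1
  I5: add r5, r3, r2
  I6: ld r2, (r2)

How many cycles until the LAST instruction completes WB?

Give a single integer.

Answer: 13

Derivation:
I0 add r5 <- r3,r1: IF@1 ID@2 stall=0 (-) EX@3 MEM@4 WB@5
I1 ld r1 <- r2: IF@2 ID@3 stall=0 (-) EX@4 MEM@5 WB@6
I2 mul r5 <- r2,r4: IF@3 ID@4 stall=0 (-) EX@5 MEM@6 WB@7
I3 sub r4 <- r5,r5: IF@4 ID@5 stall=2 (RAW on I2.r5 (WB@7)) EX@8 MEM@9 WB@10
I4 sub r5 <- r5,r1: IF@5 ID@8 stall=0 (-) EX@9 MEM@10 WB@11
I5 add r5 <- r3,r2: IF@8 ID@9 stall=0 (-) EX@10 MEM@11 WB@12
I6 ld r2 <- r2: IF@9 ID@10 stall=0 (-) EX@11 MEM@12 WB@13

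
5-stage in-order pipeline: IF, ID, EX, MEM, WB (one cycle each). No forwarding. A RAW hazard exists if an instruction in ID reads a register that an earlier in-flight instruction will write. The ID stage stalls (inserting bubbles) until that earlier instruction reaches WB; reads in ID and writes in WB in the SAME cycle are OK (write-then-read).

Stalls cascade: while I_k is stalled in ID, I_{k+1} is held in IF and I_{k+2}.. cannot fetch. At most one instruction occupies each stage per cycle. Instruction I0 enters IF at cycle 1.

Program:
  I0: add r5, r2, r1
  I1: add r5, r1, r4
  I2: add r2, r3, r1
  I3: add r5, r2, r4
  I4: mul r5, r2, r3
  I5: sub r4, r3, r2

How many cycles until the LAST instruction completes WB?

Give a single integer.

I0 add r5 <- r2,r1: IF@1 ID@2 stall=0 (-) EX@3 MEM@4 WB@5
I1 add r5 <- r1,r4: IF@2 ID@3 stall=0 (-) EX@4 MEM@5 WB@6
I2 add r2 <- r3,r1: IF@3 ID@4 stall=0 (-) EX@5 MEM@6 WB@7
I3 add r5 <- r2,r4: IF@4 ID@5 stall=2 (RAW on I2.r2 (WB@7)) EX@8 MEM@9 WB@10
I4 mul r5 <- r2,r3: IF@5 ID@8 stall=0 (-) EX@9 MEM@10 WB@11
I5 sub r4 <- r3,r2: IF@8 ID@9 stall=0 (-) EX@10 MEM@11 WB@12

Answer: 12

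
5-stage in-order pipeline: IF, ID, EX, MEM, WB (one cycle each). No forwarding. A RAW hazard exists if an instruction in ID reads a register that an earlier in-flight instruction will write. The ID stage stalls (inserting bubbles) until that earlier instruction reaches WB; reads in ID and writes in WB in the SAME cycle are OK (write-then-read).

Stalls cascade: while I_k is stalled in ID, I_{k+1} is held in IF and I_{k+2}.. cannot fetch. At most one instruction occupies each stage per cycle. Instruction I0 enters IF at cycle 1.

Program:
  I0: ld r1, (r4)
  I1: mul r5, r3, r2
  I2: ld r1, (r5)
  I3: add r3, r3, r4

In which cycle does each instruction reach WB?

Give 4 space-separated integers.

I0 ld r1 <- r4: IF@1 ID@2 stall=0 (-) EX@3 MEM@4 WB@5
I1 mul r5 <- r3,r2: IF@2 ID@3 stall=0 (-) EX@4 MEM@5 WB@6
I2 ld r1 <- r5: IF@3 ID@4 stall=2 (RAW on I1.r5 (WB@6)) EX@7 MEM@8 WB@9
I3 add r3 <- r3,r4: IF@4 ID@7 stall=0 (-) EX@8 MEM@9 WB@10

Answer: 5 6 9 10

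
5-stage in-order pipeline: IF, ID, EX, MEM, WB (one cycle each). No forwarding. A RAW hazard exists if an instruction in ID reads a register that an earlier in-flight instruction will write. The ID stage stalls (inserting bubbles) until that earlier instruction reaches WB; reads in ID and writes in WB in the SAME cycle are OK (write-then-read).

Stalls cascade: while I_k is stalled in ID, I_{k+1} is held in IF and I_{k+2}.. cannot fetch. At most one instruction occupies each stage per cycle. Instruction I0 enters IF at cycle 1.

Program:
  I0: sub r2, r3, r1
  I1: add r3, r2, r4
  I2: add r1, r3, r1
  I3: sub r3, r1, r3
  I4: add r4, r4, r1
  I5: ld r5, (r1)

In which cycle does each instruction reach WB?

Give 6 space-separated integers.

Answer: 5 8 11 14 15 16

Derivation:
I0 sub r2 <- r3,r1: IF@1 ID@2 stall=0 (-) EX@3 MEM@4 WB@5
I1 add r3 <- r2,r4: IF@2 ID@3 stall=2 (RAW on I0.r2 (WB@5)) EX@6 MEM@7 WB@8
I2 add r1 <- r3,r1: IF@3 ID@6 stall=2 (RAW on I1.r3 (WB@8)) EX@9 MEM@10 WB@11
I3 sub r3 <- r1,r3: IF@6 ID@9 stall=2 (RAW on I2.r1 (WB@11)) EX@12 MEM@13 WB@14
I4 add r4 <- r4,r1: IF@9 ID@12 stall=0 (-) EX@13 MEM@14 WB@15
I5 ld r5 <- r1: IF@12 ID@13 stall=0 (-) EX@14 MEM@15 WB@16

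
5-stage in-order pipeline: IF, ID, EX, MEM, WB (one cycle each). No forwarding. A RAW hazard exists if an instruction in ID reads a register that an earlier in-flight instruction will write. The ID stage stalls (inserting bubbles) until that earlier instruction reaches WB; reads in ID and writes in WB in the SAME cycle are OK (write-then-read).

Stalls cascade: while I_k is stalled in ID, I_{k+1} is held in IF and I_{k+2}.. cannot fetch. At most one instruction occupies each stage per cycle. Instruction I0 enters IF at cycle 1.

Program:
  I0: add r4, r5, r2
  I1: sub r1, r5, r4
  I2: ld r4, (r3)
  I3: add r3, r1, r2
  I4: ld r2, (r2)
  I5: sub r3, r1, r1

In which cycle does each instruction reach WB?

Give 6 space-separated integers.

Answer: 5 8 9 11 12 13

Derivation:
I0 add r4 <- r5,r2: IF@1 ID@2 stall=0 (-) EX@3 MEM@4 WB@5
I1 sub r1 <- r5,r4: IF@2 ID@3 stall=2 (RAW on I0.r4 (WB@5)) EX@6 MEM@7 WB@8
I2 ld r4 <- r3: IF@3 ID@6 stall=0 (-) EX@7 MEM@8 WB@9
I3 add r3 <- r1,r2: IF@6 ID@7 stall=1 (RAW on I1.r1 (WB@8)) EX@9 MEM@10 WB@11
I4 ld r2 <- r2: IF@7 ID@9 stall=0 (-) EX@10 MEM@11 WB@12
I5 sub r3 <- r1,r1: IF@9 ID@10 stall=0 (-) EX@11 MEM@12 WB@13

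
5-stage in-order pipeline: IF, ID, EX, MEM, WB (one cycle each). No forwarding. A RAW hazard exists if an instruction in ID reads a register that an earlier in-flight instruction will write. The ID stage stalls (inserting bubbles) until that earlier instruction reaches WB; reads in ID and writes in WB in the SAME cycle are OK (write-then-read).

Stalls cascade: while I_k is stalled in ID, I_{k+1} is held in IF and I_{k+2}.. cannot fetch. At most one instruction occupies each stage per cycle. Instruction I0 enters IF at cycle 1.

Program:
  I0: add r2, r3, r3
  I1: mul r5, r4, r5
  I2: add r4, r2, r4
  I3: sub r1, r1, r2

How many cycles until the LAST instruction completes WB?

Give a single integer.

I0 add r2 <- r3,r3: IF@1 ID@2 stall=0 (-) EX@3 MEM@4 WB@5
I1 mul r5 <- r4,r5: IF@2 ID@3 stall=0 (-) EX@4 MEM@5 WB@6
I2 add r4 <- r2,r4: IF@3 ID@4 stall=1 (RAW on I0.r2 (WB@5)) EX@6 MEM@7 WB@8
I3 sub r1 <- r1,r2: IF@4 ID@6 stall=0 (-) EX@7 MEM@8 WB@9

Answer: 9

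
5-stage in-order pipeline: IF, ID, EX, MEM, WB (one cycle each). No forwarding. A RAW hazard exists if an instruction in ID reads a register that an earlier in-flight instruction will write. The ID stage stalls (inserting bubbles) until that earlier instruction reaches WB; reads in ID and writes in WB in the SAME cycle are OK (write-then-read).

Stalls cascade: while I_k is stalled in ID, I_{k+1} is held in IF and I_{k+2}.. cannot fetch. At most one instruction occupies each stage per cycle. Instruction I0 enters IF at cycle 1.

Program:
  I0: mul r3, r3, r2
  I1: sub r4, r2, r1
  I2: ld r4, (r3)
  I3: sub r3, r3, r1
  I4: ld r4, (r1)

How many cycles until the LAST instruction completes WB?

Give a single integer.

I0 mul r3 <- r3,r2: IF@1 ID@2 stall=0 (-) EX@3 MEM@4 WB@5
I1 sub r4 <- r2,r1: IF@2 ID@3 stall=0 (-) EX@4 MEM@5 WB@6
I2 ld r4 <- r3: IF@3 ID@4 stall=1 (RAW on I0.r3 (WB@5)) EX@6 MEM@7 WB@8
I3 sub r3 <- r3,r1: IF@4 ID@6 stall=0 (-) EX@7 MEM@8 WB@9
I4 ld r4 <- r1: IF@6 ID@7 stall=0 (-) EX@8 MEM@9 WB@10

Answer: 10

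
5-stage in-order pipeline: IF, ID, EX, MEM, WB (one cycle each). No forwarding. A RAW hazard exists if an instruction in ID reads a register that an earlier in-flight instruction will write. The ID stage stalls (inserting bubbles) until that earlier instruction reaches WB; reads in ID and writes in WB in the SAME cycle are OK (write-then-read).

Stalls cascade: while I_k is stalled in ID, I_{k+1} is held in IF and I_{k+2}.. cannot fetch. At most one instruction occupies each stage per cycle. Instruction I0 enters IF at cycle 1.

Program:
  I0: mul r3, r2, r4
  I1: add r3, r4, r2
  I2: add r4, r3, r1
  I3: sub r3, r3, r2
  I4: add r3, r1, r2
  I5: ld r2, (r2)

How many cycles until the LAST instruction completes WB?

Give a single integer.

I0 mul r3 <- r2,r4: IF@1 ID@2 stall=0 (-) EX@3 MEM@4 WB@5
I1 add r3 <- r4,r2: IF@2 ID@3 stall=0 (-) EX@4 MEM@5 WB@6
I2 add r4 <- r3,r1: IF@3 ID@4 stall=2 (RAW on I1.r3 (WB@6)) EX@7 MEM@8 WB@9
I3 sub r3 <- r3,r2: IF@4 ID@7 stall=0 (-) EX@8 MEM@9 WB@10
I4 add r3 <- r1,r2: IF@7 ID@8 stall=0 (-) EX@9 MEM@10 WB@11
I5 ld r2 <- r2: IF@8 ID@9 stall=0 (-) EX@10 MEM@11 WB@12

Answer: 12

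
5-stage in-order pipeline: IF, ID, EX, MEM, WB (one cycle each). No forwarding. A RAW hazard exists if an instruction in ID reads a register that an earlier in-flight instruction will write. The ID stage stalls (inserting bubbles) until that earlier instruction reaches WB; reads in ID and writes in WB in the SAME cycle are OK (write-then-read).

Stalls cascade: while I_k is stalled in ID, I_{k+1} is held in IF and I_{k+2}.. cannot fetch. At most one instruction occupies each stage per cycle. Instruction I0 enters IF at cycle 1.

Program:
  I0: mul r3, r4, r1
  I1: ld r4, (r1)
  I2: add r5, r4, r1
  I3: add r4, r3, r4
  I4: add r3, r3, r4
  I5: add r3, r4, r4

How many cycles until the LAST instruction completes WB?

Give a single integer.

Answer: 14

Derivation:
I0 mul r3 <- r4,r1: IF@1 ID@2 stall=0 (-) EX@3 MEM@4 WB@5
I1 ld r4 <- r1: IF@2 ID@3 stall=0 (-) EX@4 MEM@5 WB@6
I2 add r5 <- r4,r1: IF@3 ID@4 stall=2 (RAW on I1.r4 (WB@6)) EX@7 MEM@8 WB@9
I3 add r4 <- r3,r4: IF@4 ID@7 stall=0 (-) EX@8 MEM@9 WB@10
I4 add r3 <- r3,r4: IF@7 ID@8 stall=2 (RAW on I3.r4 (WB@10)) EX@11 MEM@12 WB@13
I5 add r3 <- r4,r4: IF@8 ID@11 stall=0 (-) EX@12 MEM@13 WB@14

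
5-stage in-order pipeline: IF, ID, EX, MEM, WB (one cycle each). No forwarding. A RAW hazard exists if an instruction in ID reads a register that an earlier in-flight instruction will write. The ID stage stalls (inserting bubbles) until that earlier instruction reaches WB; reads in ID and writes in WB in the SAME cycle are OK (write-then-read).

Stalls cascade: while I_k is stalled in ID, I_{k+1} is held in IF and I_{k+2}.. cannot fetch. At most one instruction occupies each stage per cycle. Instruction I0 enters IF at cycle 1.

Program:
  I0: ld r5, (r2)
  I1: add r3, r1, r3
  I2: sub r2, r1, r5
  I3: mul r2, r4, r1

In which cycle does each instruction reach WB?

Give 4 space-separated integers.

Answer: 5 6 8 9

Derivation:
I0 ld r5 <- r2: IF@1 ID@2 stall=0 (-) EX@3 MEM@4 WB@5
I1 add r3 <- r1,r3: IF@2 ID@3 stall=0 (-) EX@4 MEM@5 WB@6
I2 sub r2 <- r1,r5: IF@3 ID@4 stall=1 (RAW on I0.r5 (WB@5)) EX@6 MEM@7 WB@8
I3 mul r2 <- r4,r1: IF@4 ID@6 stall=0 (-) EX@7 MEM@8 WB@9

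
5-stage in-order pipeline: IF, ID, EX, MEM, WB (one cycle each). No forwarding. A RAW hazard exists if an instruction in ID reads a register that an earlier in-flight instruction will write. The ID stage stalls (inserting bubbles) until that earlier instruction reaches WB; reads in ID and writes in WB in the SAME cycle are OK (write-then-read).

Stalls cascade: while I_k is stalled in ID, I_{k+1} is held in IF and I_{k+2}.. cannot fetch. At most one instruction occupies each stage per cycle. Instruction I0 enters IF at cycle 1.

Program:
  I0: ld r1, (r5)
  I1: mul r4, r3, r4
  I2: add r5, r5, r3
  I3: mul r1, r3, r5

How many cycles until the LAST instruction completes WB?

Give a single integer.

Answer: 10

Derivation:
I0 ld r1 <- r5: IF@1 ID@2 stall=0 (-) EX@3 MEM@4 WB@5
I1 mul r4 <- r3,r4: IF@2 ID@3 stall=0 (-) EX@4 MEM@5 WB@6
I2 add r5 <- r5,r3: IF@3 ID@4 stall=0 (-) EX@5 MEM@6 WB@7
I3 mul r1 <- r3,r5: IF@4 ID@5 stall=2 (RAW on I2.r5 (WB@7)) EX@8 MEM@9 WB@10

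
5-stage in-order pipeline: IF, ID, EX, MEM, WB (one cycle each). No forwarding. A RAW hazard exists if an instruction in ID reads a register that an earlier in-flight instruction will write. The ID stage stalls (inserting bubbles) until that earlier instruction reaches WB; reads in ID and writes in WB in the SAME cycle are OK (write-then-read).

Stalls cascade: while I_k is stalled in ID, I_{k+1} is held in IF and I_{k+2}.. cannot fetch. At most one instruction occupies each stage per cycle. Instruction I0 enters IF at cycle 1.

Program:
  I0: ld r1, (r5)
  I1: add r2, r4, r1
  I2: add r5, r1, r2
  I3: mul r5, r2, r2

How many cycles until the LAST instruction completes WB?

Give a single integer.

Answer: 12

Derivation:
I0 ld r1 <- r5: IF@1 ID@2 stall=0 (-) EX@3 MEM@4 WB@5
I1 add r2 <- r4,r1: IF@2 ID@3 stall=2 (RAW on I0.r1 (WB@5)) EX@6 MEM@7 WB@8
I2 add r5 <- r1,r2: IF@3 ID@6 stall=2 (RAW on I1.r2 (WB@8)) EX@9 MEM@10 WB@11
I3 mul r5 <- r2,r2: IF@6 ID@9 stall=0 (-) EX@10 MEM@11 WB@12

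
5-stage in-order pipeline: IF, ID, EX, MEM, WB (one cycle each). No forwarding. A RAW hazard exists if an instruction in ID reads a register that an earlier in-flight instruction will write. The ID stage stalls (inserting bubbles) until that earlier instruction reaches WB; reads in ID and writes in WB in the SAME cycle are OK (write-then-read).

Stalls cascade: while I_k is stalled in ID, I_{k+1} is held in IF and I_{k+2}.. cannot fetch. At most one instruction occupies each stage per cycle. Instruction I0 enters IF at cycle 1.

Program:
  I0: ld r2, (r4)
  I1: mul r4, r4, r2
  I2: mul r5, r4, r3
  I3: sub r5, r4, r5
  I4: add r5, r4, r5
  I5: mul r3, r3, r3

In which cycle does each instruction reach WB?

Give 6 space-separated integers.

Answer: 5 8 11 14 17 18

Derivation:
I0 ld r2 <- r4: IF@1 ID@2 stall=0 (-) EX@3 MEM@4 WB@5
I1 mul r4 <- r4,r2: IF@2 ID@3 stall=2 (RAW on I0.r2 (WB@5)) EX@6 MEM@7 WB@8
I2 mul r5 <- r4,r3: IF@3 ID@6 stall=2 (RAW on I1.r4 (WB@8)) EX@9 MEM@10 WB@11
I3 sub r5 <- r4,r5: IF@6 ID@9 stall=2 (RAW on I2.r5 (WB@11)) EX@12 MEM@13 WB@14
I4 add r5 <- r4,r5: IF@9 ID@12 stall=2 (RAW on I3.r5 (WB@14)) EX@15 MEM@16 WB@17
I5 mul r3 <- r3,r3: IF@12 ID@15 stall=0 (-) EX@16 MEM@17 WB@18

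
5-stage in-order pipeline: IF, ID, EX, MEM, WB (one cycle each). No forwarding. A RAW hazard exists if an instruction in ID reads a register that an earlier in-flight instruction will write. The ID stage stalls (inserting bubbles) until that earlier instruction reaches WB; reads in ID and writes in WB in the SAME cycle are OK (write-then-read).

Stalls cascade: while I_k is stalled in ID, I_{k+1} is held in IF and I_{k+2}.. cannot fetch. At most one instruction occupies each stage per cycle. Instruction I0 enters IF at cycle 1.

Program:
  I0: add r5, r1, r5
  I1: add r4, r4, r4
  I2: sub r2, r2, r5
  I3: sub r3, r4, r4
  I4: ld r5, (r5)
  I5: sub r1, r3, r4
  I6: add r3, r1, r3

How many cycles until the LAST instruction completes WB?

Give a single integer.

Answer: 15

Derivation:
I0 add r5 <- r1,r5: IF@1 ID@2 stall=0 (-) EX@3 MEM@4 WB@5
I1 add r4 <- r4,r4: IF@2 ID@3 stall=0 (-) EX@4 MEM@5 WB@6
I2 sub r2 <- r2,r5: IF@3 ID@4 stall=1 (RAW on I0.r5 (WB@5)) EX@6 MEM@7 WB@8
I3 sub r3 <- r4,r4: IF@4 ID@6 stall=0 (-) EX@7 MEM@8 WB@9
I4 ld r5 <- r5: IF@6 ID@7 stall=0 (-) EX@8 MEM@9 WB@10
I5 sub r1 <- r3,r4: IF@7 ID@8 stall=1 (RAW on I3.r3 (WB@9)) EX@10 MEM@11 WB@12
I6 add r3 <- r1,r3: IF@8 ID@10 stall=2 (RAW on I5.r1 (WB@12)) EX@13 MEM@14 WB@15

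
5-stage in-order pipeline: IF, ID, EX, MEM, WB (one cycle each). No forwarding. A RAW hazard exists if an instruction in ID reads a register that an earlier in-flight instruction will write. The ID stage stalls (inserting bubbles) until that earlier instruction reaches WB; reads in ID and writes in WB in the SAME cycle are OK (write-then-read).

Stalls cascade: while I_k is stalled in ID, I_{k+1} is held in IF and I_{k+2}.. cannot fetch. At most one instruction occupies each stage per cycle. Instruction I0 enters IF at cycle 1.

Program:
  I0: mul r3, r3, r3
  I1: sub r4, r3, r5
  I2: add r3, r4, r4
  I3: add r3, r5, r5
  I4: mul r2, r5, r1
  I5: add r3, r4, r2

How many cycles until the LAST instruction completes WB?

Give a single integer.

I0 mul r3 <- r3,r3: IF@1 ID@2 stall=0 (-) EX@3 MEM@4 WB@5
I1 sub r4 <- r3,r5: IF@2 ID@3 stall=2 (RAW on I0.r3 (WB@5)) EX@6 MEM@7 WB@8
I2 add r3 <- r4,r4: IF@3 ID@6 stall=2 (RAW on I1.r4 (WB@8)) EX@9 MEM@10 WB@11
I3 add r3 <- r5,r5: IF@6 ID@9 stall=0 (-) EX@10 MEM@11 WB@12
I4 mul r2 <- r5,r1: IF@9 ID@10 stall=0 (-) EX@11 MEM@12 WB@13
I5 add r3 <- r4,r2: IF@10 ID@11 stall=2 (RAW on I4.r2 (WB@13)) EX@14 MEM@15 WB@16

Answer: 16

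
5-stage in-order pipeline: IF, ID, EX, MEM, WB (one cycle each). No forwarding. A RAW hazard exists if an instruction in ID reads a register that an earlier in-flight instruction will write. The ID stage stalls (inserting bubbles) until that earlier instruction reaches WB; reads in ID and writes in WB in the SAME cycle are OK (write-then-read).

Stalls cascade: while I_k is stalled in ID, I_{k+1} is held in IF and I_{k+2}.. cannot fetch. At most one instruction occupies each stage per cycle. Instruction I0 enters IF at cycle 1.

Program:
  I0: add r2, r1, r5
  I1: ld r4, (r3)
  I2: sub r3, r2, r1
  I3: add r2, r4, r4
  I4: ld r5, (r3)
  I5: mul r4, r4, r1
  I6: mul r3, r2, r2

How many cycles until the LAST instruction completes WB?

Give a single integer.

Answer: 13

Derivation:
I0 add r2 <- r1,r5: IF@1 ID@2 stall=0 (-) EX@3 MEM@4 WB@5
I1 ld r4 <- r3: IF@2 ID@3 stall=0 (-) EX@4 MEM@5 WB@6
I2 sub r3 <- r2,r1: IF@3 ID@4 stall=1 (RAW on I0.r2 (WB@5)) EX@6 MEM@7 WB@8
I3 add r2 <- r4,r4: IF@4 ID@6 stall=0 (-) EX@7 MEM@8 WB@9
I4 ld r5 <- r3: IF@6 ID@7 stall=1 (RAW on I2.r3 (WB@8)) EX@9 MEM@10 WB@11
I5 mul r4 <- r4,r1: IF@7 ID@9 stall=0 (-) EX@10 MEM@11 WB@12
I6 mul r3 <- r2,r2: IF@9 ID@10 stall=0 (-) EX@11 MEM@12 WB@13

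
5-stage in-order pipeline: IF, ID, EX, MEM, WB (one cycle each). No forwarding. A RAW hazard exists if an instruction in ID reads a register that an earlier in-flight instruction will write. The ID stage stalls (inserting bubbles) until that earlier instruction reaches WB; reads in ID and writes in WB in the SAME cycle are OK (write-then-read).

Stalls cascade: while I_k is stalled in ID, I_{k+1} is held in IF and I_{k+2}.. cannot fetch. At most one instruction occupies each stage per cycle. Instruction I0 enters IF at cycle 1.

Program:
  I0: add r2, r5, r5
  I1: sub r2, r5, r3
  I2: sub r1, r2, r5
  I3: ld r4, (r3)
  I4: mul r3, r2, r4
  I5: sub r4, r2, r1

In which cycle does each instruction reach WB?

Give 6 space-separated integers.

Answer: 5 6 9 10 13 14

Derivation:
I0 add r2 <- r5,r5: IF@1 ID@2 stall=0 (-) EX@3 MEM@4 WB@5
I1 sub r2 <- r5,r3: IF@2 ID@3 stall=0 (-) EX@4 MEM@5 WB@6
I2 sub r1 <- r2,r5: IF@3 ID@4 stall=2 (RAW on I1.r2 (WB@6)) EX@7 MEM@8 WB@9
I3 ld r4 <- r3: IF@4 ID@7 stall=0 (-) EX@8 MEM@9 WB@10
I4 mul r3 <- r2,r4: IF@7 ID@8 stall=2 (RAW on I3.r4 (WB@10)) EX@11 MEM@12 WB@13
I5 sub r4 <- r2,r1: IF@8 ID@11 stall=0 (-) EX@12 MEM@13 WB@14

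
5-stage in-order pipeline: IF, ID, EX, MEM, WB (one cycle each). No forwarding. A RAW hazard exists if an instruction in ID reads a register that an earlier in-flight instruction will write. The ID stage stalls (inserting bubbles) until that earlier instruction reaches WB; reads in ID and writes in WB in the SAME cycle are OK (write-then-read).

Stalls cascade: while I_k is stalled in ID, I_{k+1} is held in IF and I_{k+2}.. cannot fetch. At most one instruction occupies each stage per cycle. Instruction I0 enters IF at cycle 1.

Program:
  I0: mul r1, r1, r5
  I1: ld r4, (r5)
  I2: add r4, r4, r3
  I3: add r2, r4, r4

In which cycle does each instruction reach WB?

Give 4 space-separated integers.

I0 mul r1 <- r1,r5: IF@1 ID@2 stall=0 (-) EX@3 MEM@4 WB@5
I1 ld r4 <- r5: IF@2 ID@3 stall=0 (-) EX@4 MEM@5 WB@6
I2 add r4 <- r4,r3: IF@3 ID@4 stall=2 (RAW on I1.r4 (WB@6)) EX@7 MEM@8 WB@9
I3 add r2 <- r4,r4: IF@4 ID@7 stall=2 (RAW on I2.r4 (WB@9)) EX@10 MEM@11 WB@12

Answer: 5 6 9 12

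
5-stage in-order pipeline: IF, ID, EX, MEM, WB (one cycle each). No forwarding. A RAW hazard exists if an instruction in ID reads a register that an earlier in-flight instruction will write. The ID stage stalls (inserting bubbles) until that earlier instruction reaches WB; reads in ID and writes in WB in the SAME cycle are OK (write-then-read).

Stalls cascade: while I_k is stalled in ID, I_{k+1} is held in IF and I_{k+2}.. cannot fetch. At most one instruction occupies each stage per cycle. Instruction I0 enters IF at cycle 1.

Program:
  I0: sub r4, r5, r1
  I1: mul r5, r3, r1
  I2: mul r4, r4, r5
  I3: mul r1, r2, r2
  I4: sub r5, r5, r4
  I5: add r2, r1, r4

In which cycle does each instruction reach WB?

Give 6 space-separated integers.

Answer: 5 6 9 10 12 13

Derivation:
I0 sub r4 <- r5,r1: IF@1 ID@2 stall=0 (-) EX@3 MEM@4 WB@5
I1 mul r5 <- r3,r1: IF@2 ID@3 stall=0 (-) EX@4 MEM@5 WB@6
I2 mul r4 <- r4,r5: IF@3 ID@4 stall=2 (RAW on I1.r5 (WB@6)) EX@7 MEM@8 WB@9
I3 mul r1 <- r2,r2: IF@4 ID@7 stall=0 (-) EX@8 MEM@9 WB@10
I4 sub r5 <- r5,r4: IF@7 ID@8 stall=1 (RAW on I2.r4 (WB@9)) EX@10 MEM@11 WB@12
I5 add r2 <- r1,r4: IF@8 ID@10 stall=0 (-) EX@11 MEM@12 WB@13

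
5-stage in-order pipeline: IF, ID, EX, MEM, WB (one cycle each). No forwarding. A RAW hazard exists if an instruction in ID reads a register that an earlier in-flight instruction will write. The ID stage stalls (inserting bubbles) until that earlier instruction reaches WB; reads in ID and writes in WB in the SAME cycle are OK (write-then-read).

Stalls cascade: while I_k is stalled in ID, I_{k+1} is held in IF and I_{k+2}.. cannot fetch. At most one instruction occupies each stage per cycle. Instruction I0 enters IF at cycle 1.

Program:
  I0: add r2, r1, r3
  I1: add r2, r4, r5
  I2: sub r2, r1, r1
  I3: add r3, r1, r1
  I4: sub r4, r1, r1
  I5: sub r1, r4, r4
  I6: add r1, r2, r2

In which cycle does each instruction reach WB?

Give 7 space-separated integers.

Answer: 5 6 7 8 9 12 13

Derivation:
I0 add r2 <- r1,r3: IF@1 ID@2 stall=0 (-) EX@3 MEM@4 WB@5
I1 add r2 <- r4,r5: IF@2 ID@3 stall=0 (-) EX@4 MEM@5 WB@6
I2 sub r2 <- r1,r1: IF@3 ID@4 stall=0 (-) EX@5 MEM@6 WB@7
I3 add r3 <- r1,r1: IF@4 ID@5 stall=0 (-) EX@6 MEM@7 WB@8
I4 sub r4 <- r1,r1: IF@5 ID@6 stall=0 (-) EX@7 MEM@8 WB@9
I5 sub r1 <- r4,r4: IF@6 ID@7 stall=2 (RAW on I4.r4 (WB@9)) EX@10 MEM@11 WB@12
I6 add r1 <- r2,r2: IF@7 ID@10 stall=0 (-) EX@11 MEM@12 WB@13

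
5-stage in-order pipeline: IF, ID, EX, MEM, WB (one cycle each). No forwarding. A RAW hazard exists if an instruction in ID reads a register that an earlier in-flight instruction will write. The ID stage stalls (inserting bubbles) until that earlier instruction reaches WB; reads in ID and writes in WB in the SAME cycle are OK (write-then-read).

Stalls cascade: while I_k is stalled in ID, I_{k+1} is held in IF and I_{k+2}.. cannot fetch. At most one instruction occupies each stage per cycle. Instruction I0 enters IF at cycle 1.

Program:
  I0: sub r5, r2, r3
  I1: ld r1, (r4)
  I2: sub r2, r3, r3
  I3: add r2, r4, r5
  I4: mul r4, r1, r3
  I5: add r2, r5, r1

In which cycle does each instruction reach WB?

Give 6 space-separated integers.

Answer: 5 6 7 8 9 10

Derivation:
I0 sub r5 <- r2,r3: IF@1 ID@2 stall=0 (-) EX@3 MEM@4 WB@5
I1 ld r1 <- r4: IF@2 ID@3 stall=0 (-) EX@4 MEM@5 WB@6
I2 sub r2 <- r3,r3: IF@3 ID@4 stall=0 (-) EX@5 MEM@6 WB@7
I3 add r2 <- r4,r5: IF@4 ID@5 stall=0 (-) EX@6 MEM@7 WB@8
I4 mul r4 <- r1,r3: IF@5 ID@6 stall=0 (-) EX@7 MEM@8 WB@9
I5 add r2 <- r5,r1: IF@6 ID@7 stall=0 (-) EX@8 MEM@9 WB@10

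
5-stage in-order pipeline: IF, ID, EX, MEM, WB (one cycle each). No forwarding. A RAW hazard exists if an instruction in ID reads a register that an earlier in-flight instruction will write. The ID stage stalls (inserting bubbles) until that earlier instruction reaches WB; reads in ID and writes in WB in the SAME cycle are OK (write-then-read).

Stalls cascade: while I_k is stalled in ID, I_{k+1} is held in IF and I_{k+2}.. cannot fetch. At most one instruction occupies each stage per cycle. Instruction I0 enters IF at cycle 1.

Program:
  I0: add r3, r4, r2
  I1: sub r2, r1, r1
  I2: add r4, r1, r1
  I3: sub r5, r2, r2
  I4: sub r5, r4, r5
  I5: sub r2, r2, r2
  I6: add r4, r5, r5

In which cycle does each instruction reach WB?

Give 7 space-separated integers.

Answer: 5 6 7 9 12 13 15

Derivation:
I0 add r3 <- r4,r2: IF@1 ID@2 stall=0 (-) EX@3 MEM@4 WB@5
I1 sub r2 <- r1,r1: IF@2 ID@3 stall=0 (-) EX@4 MEM@5 WB@6
I2 add r4 <- r1,r1: IF@3 ID@4 stall=0 (-) EX@5 MEM@6 WB@7
I3 sub r5 <- r2,r2: IF@4 ID@5 stall=1 (RAW on I1.r2 (WB@6)) EX@7 MEM@8 WB@9
I4 sub r5 <- r4,r5: IF@5 ID@7 stall=2 (RAW on I3.r5 (WB@9)) EX@10 MEM@11 WB@12
I5 sub r2 <- r2,r2: IF@7 ID@10 stall=0 (-) EX@11 MEM@12 WB@13
I6 add r4 <- r5,r5: IF@10 ID@11 stall=1 (RAW on I4.r5 (WB@12)) EX@13 MEM@14 WB@15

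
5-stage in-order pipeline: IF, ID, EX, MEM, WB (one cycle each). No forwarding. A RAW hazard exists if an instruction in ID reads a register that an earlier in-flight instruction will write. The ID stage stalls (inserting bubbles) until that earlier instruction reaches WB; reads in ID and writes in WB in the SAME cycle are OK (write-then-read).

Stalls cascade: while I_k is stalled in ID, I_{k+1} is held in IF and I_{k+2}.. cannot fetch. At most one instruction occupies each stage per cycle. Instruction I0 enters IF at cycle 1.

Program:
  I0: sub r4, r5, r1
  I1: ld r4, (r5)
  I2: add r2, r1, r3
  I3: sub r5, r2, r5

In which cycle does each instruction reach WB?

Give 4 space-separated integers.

Answer: 5 6 7 10

Derivation:
I0 sub r4 <- r5,r1: IF@1 ID@2 stall=0 (-) EX@3 MEM@4 WB@5
I1 ld r4 <- r5: IF@2 ID@3 stall=0 (-) EX@4 MEM@5 WB@6
I2 add r2 <- r1,r3: IF@3 ID@4 stall=0 (-) EX@5 MEM@6 WB@7
I3 sub r5 <- r2,r5: IF@4 ID@5 stall=2 (RAW on I2.r2 (WB@7)) EX@8 MEM@9 WB@10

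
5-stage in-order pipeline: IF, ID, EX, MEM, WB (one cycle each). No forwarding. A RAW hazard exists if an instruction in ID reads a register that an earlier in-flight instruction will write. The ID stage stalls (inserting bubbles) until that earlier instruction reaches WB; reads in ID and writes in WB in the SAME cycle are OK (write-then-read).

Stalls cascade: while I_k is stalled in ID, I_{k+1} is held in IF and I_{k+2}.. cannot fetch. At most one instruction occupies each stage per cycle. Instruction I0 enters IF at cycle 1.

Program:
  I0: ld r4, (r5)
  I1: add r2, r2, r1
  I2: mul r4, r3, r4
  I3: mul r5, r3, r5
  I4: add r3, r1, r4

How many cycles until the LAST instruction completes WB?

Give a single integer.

Answer: 11

Derivation:
I0 ld r4 <- r5: IF@1 ID@2 stall=0 (-) EX@3 MEM@4 WB@5
I1 add r2 <- r2,r1: IF@2 ID@3 stall=0 (-) EX@4 MEM@5 WB@6
I2 mul r4 <- r3,r4: IF@3 ID@4 stall=1 (RAW on I0.r4 (WB@5)) EX@6 MEM@7 WB@8
I3 mul r5 <- r3,r5: IF@4 ID@6 stall=0 (-) EX@7 MEM@8 WB@9
I4 add r3 <- r1,r4: IF@6 ID@7 stall=1 (RAW on I2.r4 (WB@8)) EX@9 MEM@10 WB@11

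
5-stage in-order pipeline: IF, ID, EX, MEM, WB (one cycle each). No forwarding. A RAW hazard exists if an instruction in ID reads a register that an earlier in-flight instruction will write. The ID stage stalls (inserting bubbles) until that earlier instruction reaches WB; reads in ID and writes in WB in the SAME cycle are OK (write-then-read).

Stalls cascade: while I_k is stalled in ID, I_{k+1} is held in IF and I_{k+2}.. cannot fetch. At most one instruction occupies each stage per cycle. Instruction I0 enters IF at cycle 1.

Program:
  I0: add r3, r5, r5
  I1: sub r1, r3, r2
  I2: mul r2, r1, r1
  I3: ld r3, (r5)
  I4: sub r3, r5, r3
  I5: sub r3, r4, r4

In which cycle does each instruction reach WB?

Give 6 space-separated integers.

I0 add r3 <- r5,r5: IF@1 ID@2 stall=0 (-) EX@3 MEM@4 WB@5
I1 sub r1 <- r3,r2: IF@2 ID@3 stall=2 (RAW on I0.r3 (WB@5)) EX@6 MEM@7 WB@8
I2 mul r2 <- r1,r1: IF@3 ID@6 stall=2 (RAW on I1.r1 (WB@8)) EX@9 MEM@10 WB@11
I3 ld r3 <- r5: IF@6 ID@9 stall=0 (-) EX@10 MEM@11 WB@12
I4 sub r3 <- r5,r3: IF@9 ID@10 stall=2 (RAW on I3.r3 (WB@12)) EX@13 MEM@14 WB@15
I5 sub r3 <- r4,r4: IF@10 ID@13 stall=0 (-) EX@14 MEM@15 WB@16

Answer: 5 8 11 12 15 16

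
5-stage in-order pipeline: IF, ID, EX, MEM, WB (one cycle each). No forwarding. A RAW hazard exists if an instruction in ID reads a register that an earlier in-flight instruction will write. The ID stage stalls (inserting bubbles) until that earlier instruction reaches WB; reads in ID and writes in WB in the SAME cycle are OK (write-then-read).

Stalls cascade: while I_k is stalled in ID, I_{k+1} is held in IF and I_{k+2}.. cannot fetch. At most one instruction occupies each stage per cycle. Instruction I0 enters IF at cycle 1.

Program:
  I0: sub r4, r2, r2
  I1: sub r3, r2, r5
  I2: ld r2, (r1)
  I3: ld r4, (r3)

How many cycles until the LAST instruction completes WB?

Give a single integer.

I0 sub r4 <- r2,r2: IF@1 ID@2 stall=0 (-) EX@3 MEM@4 WB@5
I1 sub r3 <- r2,r5: IF@2 ID@3 stall=0 (-) EX@4 MEM@5 WB@6
I2 ld r2 <- r1: IF@3 ID@4 stall=0 (-) EX@5 MEM@6 WB@7
I3 ld r4 <- r3: IF@4 ID@5 stall=1 (RAW on I1.r3 (WB@6)) EX@7 MEM@8 WB@9

Answer: 9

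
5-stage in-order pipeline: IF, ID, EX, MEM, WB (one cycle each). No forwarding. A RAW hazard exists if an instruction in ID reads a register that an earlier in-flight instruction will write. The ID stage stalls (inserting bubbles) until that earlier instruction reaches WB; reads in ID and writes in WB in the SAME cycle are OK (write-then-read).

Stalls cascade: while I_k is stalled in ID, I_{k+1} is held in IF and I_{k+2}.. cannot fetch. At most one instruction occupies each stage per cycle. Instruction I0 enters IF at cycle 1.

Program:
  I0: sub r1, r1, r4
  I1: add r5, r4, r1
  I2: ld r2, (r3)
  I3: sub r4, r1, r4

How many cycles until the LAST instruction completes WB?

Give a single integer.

Answer: 10

Derivation:
I0 sub r1 <- r1,r4: IF@1 ID@2 stall=0 (-) EX@3 MEM@4 WB@5
I1 add r5 <- r4,r1: IF@2 ID@3 stall=2 (RAW on I0.r1 (WB@5)) EX@6 MEM@7 WB@8
I2 ld r2 <- r3: IF@3 ID@6 stall=0 (-) EX@7 MEM@8 WB@9
I3 sub r4 <- r1,r4: IF@6 ID@7 stall=0 (-) EX@8 MEM@9 WB@10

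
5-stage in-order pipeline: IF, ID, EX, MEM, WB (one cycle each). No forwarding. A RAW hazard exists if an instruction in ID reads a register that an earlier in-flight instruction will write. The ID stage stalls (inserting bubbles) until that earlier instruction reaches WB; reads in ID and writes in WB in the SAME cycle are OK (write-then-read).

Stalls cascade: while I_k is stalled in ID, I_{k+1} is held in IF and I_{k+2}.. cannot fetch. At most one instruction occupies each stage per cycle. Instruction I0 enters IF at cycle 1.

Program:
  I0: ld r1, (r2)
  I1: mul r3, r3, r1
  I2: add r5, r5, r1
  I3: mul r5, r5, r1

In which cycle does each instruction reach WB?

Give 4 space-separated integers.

Answer: 5 8 9 12

Derivation:
I0 ld r1 <- r2: IF@1 ID@2 stall=0 (-) EX@3 MEM@4 WB@5
I1 mul r3 <- r3,r1: IF@2 ID@3 stall=2 (RAW on I0.r1 (WB@5)) EX@6 MEM@7 WB@8
I2 add r5 <- r5,r1: IF@3 ID@6 stall=0 (-) EX@7 MEM@8 WB@9
I3 mul r5 <- r5,r1: IF@6 ID@7 stall=2 (RAW on I2.r5 (WB@9)) EX@10 MEM@11 WB@12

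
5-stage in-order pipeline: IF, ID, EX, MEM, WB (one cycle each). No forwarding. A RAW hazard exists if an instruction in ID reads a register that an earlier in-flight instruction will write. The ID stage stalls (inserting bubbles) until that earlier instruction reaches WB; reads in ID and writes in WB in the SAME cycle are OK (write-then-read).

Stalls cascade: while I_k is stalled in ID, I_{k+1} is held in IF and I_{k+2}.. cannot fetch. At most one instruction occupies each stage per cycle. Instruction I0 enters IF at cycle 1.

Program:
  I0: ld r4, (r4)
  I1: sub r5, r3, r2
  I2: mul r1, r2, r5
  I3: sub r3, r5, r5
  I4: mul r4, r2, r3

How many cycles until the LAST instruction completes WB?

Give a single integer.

Answer: 13

Derivation:
I0 ld r4 <- r4: IF@1 ID@2 stall=0 (-) EX@3 MEM@4 WB@5
I1 sub r5 <- r3,r2: IF@2 ID@3 stall=0 (-) EX@4 MEM@5 WB@6
I2 mul r1 <- r2,r5: IF@3 ID@4 stall=2 (RAW on I1.r5 (WB@6)) EX@7 MEM@8 WB@9
I3 sub r3 <- r5,r5: IF@4 ID@7 stall=0 (-) EX@8 MEM@9 WB@10
I4 mul r4 <- r2,r3: IF@7 ID@8 stall=2 (RAW on I3.r3 (WB@10)) EX@11 MEM@12 WB@13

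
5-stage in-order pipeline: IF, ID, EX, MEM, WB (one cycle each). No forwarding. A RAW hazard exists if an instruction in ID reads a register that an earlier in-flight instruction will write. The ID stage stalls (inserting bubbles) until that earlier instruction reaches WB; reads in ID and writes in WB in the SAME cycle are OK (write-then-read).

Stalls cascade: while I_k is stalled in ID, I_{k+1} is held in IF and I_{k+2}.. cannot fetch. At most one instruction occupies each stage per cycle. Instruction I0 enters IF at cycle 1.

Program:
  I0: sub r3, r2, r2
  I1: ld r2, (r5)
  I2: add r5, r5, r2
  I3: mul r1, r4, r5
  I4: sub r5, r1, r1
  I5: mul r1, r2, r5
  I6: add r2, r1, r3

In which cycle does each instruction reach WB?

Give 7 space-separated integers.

I0 sub r3 <- r2,r2: IF@1 ID@2 stall=0 (-) EX@3 MEM@4 WB@5
I1 ld r2 <- r5: IF@2 ID@3 stall=0 (-) EX@4 MEM@5 WB@6
I2 add r5 <- r5,r2: IF@3 ID@4 stall=2 (RAW on I1.r2 (WB@6)) EX@7 MEM@8 WB@9
I3 mul r1 <- r4,r5: IF@4 ID@7 stall=2 (RAW on I2.r5 (WB@9)) EX@10 MEM@11 WB@12
I4 sub r5 <- r1,r1: IF@7 ID@10 stall=2 (RAW on I3.r1 (WB@12)) EX@13 MEM@14 WB@15
I5 mul r1 <- r2,r5: IF@10 ID@13 stall=2 (RAW on I4.r5 (WB@15)) EX@16 MEM@17 WB@18
I6 add r2 <- r1,r3: IF@13 ID@16 stall=2 (RAW on I5.r1 (WB@18)) EX@19 MEM@20 WB@21

Answer: 5 6 9 12 15 18 21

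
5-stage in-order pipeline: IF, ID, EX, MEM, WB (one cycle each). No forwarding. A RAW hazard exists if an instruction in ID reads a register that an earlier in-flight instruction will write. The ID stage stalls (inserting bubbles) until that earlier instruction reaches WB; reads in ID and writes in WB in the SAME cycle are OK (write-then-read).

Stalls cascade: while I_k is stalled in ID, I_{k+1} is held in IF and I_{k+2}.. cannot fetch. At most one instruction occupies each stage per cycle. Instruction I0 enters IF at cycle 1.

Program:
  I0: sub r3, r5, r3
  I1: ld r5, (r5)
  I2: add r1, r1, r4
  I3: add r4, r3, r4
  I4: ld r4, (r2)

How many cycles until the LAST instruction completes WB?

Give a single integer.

Answer: 9

Derivation:
I0 sub r3 <- r5,r3: IF@1 ID@2 stall=0 (-) EX@3 MEM@4 WB@5
I1 ld r5 <- r5: IF@2 ID@3 stall=0 (-) EX@4 MEM@5 WB@6
I2 add r1 <- r1,r4: IF@3 ID@4 stall=0 (-) EX@5 MEM@6 WB@7
I3 add r4 <- r3,r4: IF@4 ID@5 stall=0 (-) EX@6 MEM@7 WB@8
I4 ld r4 <- r2: IF@5 ID@6 stall=0 (-) EX@7 MEM@8 WB@9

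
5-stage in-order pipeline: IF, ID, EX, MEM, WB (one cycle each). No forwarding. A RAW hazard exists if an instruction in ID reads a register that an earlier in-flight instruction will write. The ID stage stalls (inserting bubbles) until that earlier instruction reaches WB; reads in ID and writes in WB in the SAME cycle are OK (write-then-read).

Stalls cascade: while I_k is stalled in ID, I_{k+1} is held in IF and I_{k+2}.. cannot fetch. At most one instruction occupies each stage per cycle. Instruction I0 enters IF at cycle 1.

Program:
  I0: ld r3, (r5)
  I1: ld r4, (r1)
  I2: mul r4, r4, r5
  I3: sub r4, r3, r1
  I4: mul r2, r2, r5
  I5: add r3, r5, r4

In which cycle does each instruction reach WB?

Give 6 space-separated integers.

I0 ld r3 <- r5: IF@1 ID@2 stall=0 (-) EX@3 MEM@4 WB@5
I1 ld r4 <- r1: IF@2 ID@3 stall=0 (-) EX@4 MEM@5 WB@6
I2 mul r4 <- r4,r5: IF@3 ID@4 stall=2 (RAW on I1.r4 (WB@6)) EX@7 MEM@8 WB@9
I3 sub r4 <- r3,r1: IF@4 ID@7 stall=0 (-) EX@8 MEM@9 WB@10
I4 mul r2 <- r2,r5: IF@7 ID@8 stall=0 (-) EX@9 MEM@10 WB@11
I5 add r3 <- r5,r4: IF@8 ID@9 stall=1 (RAW on I3.r4 (WB@10)) EX@11 MEM@12 WB@13

Answer: 5 6 9 10 11 13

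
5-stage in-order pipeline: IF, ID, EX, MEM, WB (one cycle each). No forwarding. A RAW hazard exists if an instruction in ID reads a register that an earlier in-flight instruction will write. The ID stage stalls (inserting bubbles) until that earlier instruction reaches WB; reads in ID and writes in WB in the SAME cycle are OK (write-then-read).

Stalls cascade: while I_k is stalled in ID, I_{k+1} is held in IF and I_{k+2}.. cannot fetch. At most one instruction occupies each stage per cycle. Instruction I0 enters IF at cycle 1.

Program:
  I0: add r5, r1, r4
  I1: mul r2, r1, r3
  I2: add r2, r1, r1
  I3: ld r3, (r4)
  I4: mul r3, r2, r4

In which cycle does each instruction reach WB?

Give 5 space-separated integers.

I0 add r5 <- r1,r4: IF@1 ID@2 stall=0 (-) EX@3 MEM@4 WB@5
I1 mul r2 <- r1,r3: IF@2 ID@3 stall=0 (-) EX@4 MEM@5 WB@6
I2 add r2 <- r1,r1: IF@3 ID@4 stall=0 (-) EX@5 MEM@6 WB@7
I3 ld r3 <- r4: IF@4 ID@5 stall=0 (-) EX@6 MEM@7 WB@8
I4 mul r3 <- r2,r4: IF@5 ID@6 stall=1 (RAW on I2.r2 (WB@7)) EX@8 MEM@9 WB@10

Answer: 5 6 7 8 10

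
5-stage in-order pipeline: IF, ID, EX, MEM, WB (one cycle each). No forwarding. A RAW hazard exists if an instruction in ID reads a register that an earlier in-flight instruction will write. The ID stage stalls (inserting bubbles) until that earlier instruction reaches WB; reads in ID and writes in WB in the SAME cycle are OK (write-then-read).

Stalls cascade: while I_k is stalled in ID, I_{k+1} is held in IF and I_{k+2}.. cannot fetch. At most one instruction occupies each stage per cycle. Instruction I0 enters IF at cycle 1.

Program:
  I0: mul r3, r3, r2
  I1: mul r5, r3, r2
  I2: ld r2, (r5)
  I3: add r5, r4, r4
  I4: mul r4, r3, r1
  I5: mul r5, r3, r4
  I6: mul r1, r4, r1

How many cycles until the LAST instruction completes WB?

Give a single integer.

I0 mul r3 <- r3,r2: IF@1 ID@2 stall=0 (-) EX@3 MEM@4 WB@5
I1 mul r5 <- r3,r2: IF@2 ID@3 stall=2 (RAW on I0.r3 (WB@5)) EX@6 MEM@7 WB@8
I2 ld r2 <- r5: IF@3 ID@6 stall=2 (RAW on I1.r5 (WB@8)) EX@9 MEM@10 WB@11
I3 add r5 <- r4,r4: IF@6 ID@9 stall=0 (-) EX@10 MEM@11 WB@12
I4 mul r4 <- r3,r1: IF@9 ID@10 stall=0 (-) EX@11 MEM@12 WB@13
I5 mul r5 <- r3,r4: IF@10 ID@11 stall=2 (RAW on I4.r4 (WB@13)) EX@14 MEM@15 WB@16
I6 mul r1 <- r4,r1: IF@11 ID@14 stall=0 (-) EX@15 MEM@16 WB@17

Answer: 17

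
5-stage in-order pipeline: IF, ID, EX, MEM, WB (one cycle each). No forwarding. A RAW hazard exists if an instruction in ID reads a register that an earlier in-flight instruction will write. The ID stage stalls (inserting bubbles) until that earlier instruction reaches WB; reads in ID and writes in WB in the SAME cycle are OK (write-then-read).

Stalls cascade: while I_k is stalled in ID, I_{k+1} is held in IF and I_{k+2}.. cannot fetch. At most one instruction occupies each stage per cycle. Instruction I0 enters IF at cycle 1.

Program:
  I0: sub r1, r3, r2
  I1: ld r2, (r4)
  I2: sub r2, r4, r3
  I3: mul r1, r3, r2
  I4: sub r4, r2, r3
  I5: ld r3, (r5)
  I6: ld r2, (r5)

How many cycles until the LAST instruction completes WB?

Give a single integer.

I0 sub r1 <- r3,r2: IF@1 ID@2 stall=0 (-) EX@3 MEM@4 WB@5
I1 ld r2 <- r4: IF@2 ID@3 stall=0 (-) EX@4 MEM@5 WB@6
I2 sub r2 <- r4,r3: IF@3 ID@4 stall=0 (-) EX@5 MEM@6 WB@7
I3 mul r1 <- r3,r2: IF@4 ID@5 stall=2 (RAW on I2.r2 (WB@7)) EX@8 MEM@9 WB@10
I4 sub r4 <- r2,r3: IF@5 ID@8 stall=0 (-) EX@9 MEM@10 WB@11
I5 ld r3 <- r5: IF@8 ID@9 stall=0 (-) EX@10 MEM@11 WB@12
I6 ld r2 <- r5: IF@9 ID@10 stall=0 (-) EX@11 MEM@12 WB@13

Answer: 13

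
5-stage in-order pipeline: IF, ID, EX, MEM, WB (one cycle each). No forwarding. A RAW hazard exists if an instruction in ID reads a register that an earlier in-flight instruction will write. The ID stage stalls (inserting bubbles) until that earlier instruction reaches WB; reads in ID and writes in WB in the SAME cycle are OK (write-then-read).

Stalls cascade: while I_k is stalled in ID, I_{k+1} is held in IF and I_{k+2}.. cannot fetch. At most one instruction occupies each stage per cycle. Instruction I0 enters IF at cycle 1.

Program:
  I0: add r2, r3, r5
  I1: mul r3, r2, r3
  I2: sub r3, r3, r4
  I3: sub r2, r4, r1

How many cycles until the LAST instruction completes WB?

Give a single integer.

I0 add r2 <- r3,r5: IF@1 ID@2 stall=0 (-) EX@3 MEM@4 WB@5
I1 mul r3 <- r2,r3: IF@2 ID@3 stall=2 (RAW on I0.r2 (WB@5)) EX@6 MEM@7 WB@8
I2 sub r3 <- r3,r4: IF@3 ID@6 stall=2 (RAW on I1.r3 (WB@8)) EX@9 MEM@10 WB@11
I3 sub r2 <- r4,r1: IF@6 ID@9 stall=0 (-) EX@10 MEM@11 WB@12

Answer: 12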